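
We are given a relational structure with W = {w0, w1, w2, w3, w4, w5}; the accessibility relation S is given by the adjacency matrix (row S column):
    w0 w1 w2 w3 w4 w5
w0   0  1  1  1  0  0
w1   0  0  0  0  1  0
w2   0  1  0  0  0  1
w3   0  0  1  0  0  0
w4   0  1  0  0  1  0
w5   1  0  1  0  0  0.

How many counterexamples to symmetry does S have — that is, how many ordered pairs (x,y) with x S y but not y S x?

6

Enumerating: (w0,w1), (w0,w2), (w0,w3), (w2,w1), (w3,w2), (w5,w0).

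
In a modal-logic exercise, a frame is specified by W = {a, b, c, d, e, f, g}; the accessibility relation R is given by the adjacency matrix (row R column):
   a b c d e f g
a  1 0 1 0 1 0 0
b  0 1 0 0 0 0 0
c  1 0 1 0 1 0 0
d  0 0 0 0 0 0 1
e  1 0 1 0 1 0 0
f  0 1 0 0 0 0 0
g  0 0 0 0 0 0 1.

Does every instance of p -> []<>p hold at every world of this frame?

No

By correspondence theory, B is valid on a frame iff R is symmetric.
Symmetric: no — d R g but not g R d.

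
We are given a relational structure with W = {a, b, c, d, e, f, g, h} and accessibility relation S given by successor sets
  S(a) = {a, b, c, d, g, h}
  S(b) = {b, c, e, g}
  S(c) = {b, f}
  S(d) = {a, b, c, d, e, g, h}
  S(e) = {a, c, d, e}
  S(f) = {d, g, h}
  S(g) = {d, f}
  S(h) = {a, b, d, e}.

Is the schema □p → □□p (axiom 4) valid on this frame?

Axiom 4 corresponds to the accessibility relation being transitive.
Transitive: no — a S b and b S e, but not a S e.

No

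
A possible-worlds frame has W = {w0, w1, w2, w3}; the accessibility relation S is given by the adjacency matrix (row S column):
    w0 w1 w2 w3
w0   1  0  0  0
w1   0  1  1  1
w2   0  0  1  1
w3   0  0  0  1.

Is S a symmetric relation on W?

Symmetric: no — w1 S w2 but not w2 S w1.

No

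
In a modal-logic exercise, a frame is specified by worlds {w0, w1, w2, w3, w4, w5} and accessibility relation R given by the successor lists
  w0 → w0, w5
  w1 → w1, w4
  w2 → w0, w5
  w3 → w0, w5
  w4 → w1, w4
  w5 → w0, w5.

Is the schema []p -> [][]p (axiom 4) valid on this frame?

By correspondence theory, 4 is valid on a frame iff R is transitive.
Transitive: yes — every two-step R-path is closed by a direct edge.

Yes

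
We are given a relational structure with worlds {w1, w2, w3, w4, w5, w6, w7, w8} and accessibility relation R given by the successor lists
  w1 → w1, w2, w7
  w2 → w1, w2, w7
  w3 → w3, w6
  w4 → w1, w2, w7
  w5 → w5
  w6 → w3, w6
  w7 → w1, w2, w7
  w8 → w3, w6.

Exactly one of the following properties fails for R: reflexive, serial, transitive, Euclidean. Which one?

Reflexive: no — w4 is not related to itself.
Serial: yes — every world has a successor (e.g. w1 R w1).
Transitive: yes — every two-step R-path is closed by a direct edge.
Euclidean: yes — any two successors of a common world are R-related.
Only reflexive fails.

reflexive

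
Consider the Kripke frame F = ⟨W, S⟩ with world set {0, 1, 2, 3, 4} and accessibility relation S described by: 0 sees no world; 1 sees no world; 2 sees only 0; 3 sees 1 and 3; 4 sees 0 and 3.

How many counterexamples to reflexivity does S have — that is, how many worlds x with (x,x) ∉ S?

4

Enumerating: 0, 1, 2, 4.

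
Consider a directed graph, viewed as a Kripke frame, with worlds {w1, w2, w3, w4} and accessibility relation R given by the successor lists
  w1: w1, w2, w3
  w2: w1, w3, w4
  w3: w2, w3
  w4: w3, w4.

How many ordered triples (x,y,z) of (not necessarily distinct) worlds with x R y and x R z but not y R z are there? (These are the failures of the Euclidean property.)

Enumerating: (w1,w2,w2), (w1,w3,w1), (w2,w1,w4), (w2,w3,w1), (w2,w3,w4), (w2,w4,w1), (w3,w2,w2), (w4,w3,w4).

8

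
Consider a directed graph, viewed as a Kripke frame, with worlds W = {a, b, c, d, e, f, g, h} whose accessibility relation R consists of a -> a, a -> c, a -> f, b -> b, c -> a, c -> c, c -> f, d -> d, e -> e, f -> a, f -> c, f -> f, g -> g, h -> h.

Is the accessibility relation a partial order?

No

Reflexive: yes — every world is R-related to itself.
Transitive: yes — every two-step R-path is closed by a direct edge.
Antisymmetric: no — a R c and c R a with a ≠ c.
So R is not a partial order.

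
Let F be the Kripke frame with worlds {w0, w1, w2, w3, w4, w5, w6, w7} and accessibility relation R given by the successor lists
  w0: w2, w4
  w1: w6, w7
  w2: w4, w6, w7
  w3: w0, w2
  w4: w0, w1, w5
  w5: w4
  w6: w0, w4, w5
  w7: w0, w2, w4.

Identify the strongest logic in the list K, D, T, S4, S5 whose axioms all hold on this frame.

Serial (axiom D): yes — every world has a successor (e.g. w0 R w2).
Reflexive (axiom T): no — w0 is not related to itself.
Transitive (axiom 4): no — w0 R w2 and w2 R w6, but not w0 R w6.
Euclidean (axiom 5): no — w0 R w4 and w0 R w2, but not w4 R w2.
So F validates K, D; T would additionally require R to be reflexive. The strongest is D.

D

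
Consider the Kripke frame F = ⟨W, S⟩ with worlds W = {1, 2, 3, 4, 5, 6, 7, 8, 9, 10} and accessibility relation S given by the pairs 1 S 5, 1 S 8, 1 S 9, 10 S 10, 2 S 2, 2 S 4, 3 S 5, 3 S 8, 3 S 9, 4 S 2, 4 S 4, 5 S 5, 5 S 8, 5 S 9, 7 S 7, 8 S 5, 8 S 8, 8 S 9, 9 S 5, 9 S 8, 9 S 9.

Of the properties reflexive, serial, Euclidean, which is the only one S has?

Reflexive: no — 1 is not related to itself.
Serial: no — 6 has no S-successor.
Euclidean: yes — any two successors of a common world are S-related.
Only Euclidean holds.

Euclidean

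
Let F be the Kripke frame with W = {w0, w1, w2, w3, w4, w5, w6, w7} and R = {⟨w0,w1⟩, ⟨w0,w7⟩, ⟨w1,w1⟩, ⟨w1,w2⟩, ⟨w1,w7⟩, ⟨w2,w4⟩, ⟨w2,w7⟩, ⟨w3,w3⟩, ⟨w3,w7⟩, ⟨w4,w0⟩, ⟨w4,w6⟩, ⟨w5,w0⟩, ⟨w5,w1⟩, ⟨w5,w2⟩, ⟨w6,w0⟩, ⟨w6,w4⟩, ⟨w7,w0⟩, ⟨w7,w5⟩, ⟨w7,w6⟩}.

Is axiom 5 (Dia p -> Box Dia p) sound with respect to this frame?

Axiom 5 corresponds to the accessibility relation being Euclidean.
Euclidean: no — w0 R w7 and w0 R w1, but not w7 R w1.

No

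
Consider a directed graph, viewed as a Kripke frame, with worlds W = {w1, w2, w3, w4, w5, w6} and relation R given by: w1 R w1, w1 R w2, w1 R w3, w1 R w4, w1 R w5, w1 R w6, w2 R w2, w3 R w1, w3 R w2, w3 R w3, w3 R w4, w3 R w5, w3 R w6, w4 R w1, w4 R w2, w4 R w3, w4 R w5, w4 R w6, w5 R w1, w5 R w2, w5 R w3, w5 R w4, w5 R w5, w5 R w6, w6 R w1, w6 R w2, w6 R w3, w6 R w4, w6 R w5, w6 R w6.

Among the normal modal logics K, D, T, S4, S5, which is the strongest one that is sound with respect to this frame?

Serial (axiom D): yes — every world has a successor (e.g. w1 R w1).
Reflexive (axiom T): no — w4 is not related to itself.
Transitive (axiom 4): no — w4 R w1 and w1 R w4, but not w4 R w4.
Euclidean (axiom 5): no — w1 R w2 and w1 R w3, but not w2 R w3.
So F validates K, D; T would additionally require R to be reflexive. The strongest is D.

D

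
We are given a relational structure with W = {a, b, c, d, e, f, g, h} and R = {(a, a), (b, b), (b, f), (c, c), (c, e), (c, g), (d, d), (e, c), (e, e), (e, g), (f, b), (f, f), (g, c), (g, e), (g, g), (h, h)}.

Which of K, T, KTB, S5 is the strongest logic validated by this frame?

Reflexive (axiom T): yes — every world is R-related to itself.
Symmetric (axiom B): yes — every pair in R has its reverse in R.
Euclidean (axiom 5): yes — any two successors of a common world are R-related.
So F validates K, T, KTB, S5. The strongest is S5.

S5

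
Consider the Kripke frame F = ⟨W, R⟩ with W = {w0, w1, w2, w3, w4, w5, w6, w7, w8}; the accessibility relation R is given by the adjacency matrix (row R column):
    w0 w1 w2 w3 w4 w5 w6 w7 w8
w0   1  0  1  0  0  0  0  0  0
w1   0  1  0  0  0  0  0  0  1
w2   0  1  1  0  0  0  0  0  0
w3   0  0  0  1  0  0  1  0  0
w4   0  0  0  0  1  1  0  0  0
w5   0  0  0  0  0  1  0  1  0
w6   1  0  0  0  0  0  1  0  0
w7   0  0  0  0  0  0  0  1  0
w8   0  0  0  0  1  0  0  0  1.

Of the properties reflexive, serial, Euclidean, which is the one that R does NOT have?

Reflexive: yes — every world is R-related to itself.
Serial: yes — every world has a successor (e.g. w0 R w0).
Euclidean: no — w0 R w2 and w0 R w0, but not w2 R w0.
Only Euclidean fails.

Euclidean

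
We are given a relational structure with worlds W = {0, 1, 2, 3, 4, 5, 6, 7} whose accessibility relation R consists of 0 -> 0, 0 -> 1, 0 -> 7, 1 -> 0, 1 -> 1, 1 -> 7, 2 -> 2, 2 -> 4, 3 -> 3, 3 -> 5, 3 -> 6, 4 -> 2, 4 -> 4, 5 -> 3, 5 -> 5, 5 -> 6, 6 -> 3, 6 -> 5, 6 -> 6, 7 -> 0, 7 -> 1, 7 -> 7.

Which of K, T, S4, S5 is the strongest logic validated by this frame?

S5

Reflexive (axiom T): yes — every world is R-related to itself.
Transitive (axiom 4): yes — every two-step R-path is closed by a direct edge.
Euclidean (axiom 5): yes — any two successors of a common world are R-related.
So F validates K, T, S4, S5. The strongest is S5.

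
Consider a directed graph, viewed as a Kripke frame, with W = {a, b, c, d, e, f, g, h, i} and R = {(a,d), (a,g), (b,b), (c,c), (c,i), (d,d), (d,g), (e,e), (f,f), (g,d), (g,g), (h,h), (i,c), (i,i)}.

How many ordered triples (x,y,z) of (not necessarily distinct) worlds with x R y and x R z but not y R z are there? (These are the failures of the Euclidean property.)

0

R is Euclidean; there are no such tuples.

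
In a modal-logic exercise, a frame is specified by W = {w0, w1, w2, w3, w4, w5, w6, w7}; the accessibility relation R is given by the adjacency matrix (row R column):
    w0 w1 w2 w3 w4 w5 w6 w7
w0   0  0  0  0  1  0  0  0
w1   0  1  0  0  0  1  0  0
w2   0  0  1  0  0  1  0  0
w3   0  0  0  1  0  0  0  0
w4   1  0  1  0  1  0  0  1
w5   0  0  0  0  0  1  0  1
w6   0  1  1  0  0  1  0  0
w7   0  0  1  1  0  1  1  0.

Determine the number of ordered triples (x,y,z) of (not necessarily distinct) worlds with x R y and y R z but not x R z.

Enumerating: (w0,w4,w0), (w0,w4,w2), (w0,w4,w7), (w1,w5,w7), (w2,w5,w7), (w4,w2,w5), (w4,w7,w3), (w4,w7,w5), (w4,w7,w6), (w5,w7,w2), (w5,w7,w3), (w5,w7,w6), (w6,w5,w7), (w7,w5,w7), (w7,w6,w1).

15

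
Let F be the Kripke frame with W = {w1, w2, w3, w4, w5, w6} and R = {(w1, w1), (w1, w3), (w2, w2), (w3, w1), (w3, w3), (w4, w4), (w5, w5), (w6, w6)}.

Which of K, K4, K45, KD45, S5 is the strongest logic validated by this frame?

Transitive (axiom 4): yes — every two-step R-path is closed by a direct edge.
Euclidean (axiom 5): yes — any two successors of a common world are R-related.
Serial (axiom D): yes — every world has a successor (e.g. w1 R w1).
Reflexive (axiom T): yes — every world is R-related to itself.
So F validates K, K4, K45, KD45, S5. The strongest is S5.

S5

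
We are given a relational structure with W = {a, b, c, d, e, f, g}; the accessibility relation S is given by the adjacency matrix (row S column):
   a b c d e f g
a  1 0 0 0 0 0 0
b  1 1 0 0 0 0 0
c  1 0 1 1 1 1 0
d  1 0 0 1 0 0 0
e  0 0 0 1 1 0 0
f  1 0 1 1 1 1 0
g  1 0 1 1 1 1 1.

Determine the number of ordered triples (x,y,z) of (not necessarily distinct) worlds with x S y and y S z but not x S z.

1

Enumerating: (e,d,a).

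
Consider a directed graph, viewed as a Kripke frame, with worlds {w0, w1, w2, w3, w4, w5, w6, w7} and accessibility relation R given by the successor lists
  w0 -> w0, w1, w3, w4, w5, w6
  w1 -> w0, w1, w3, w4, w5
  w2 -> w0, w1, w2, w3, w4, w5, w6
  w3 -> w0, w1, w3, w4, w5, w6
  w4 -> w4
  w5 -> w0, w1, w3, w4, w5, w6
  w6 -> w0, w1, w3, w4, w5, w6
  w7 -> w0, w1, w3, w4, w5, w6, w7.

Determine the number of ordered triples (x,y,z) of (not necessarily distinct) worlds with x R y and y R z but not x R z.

3

Enumerating: (w1,w0,w6), (w1,w3,w6), (w1,w5,w6).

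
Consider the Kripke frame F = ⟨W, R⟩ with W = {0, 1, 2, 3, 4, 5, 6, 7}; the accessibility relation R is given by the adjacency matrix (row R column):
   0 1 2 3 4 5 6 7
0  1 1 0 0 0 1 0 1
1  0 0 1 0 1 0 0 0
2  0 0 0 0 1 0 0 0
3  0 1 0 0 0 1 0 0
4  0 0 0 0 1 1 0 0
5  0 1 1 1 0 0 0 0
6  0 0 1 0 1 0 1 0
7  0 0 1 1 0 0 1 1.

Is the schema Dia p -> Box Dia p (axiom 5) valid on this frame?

By correspondence theory, 5 is valid on a frame iff R is Euclidean.
Euclidean: no — 0 R 1 and 0 R 5, but not 1 R 5.

No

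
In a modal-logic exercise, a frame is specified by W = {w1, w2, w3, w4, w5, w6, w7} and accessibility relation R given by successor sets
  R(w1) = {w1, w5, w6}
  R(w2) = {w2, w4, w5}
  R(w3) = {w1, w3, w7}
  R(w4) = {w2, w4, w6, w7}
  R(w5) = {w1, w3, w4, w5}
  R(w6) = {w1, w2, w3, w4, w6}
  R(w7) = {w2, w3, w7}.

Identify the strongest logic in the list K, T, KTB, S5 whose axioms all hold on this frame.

T

Reflexive (axiom T): yes — every world is R-related to itself.
Symmetric (axiom B): no — w2 R w5 but not w5 R w2.
Euclidean (axiom 5): no — w1 R w5 and w1 R w6, but not w5 R w6.
So F validates K, T; KTB would additionally require R to be symmetric. The strongest is T.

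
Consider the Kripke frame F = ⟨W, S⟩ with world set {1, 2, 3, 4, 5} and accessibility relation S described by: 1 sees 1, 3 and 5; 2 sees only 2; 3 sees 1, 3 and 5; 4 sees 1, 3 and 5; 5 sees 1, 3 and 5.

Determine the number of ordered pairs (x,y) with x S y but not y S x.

3

Enumerating: (4,1), (4,3), (4,5).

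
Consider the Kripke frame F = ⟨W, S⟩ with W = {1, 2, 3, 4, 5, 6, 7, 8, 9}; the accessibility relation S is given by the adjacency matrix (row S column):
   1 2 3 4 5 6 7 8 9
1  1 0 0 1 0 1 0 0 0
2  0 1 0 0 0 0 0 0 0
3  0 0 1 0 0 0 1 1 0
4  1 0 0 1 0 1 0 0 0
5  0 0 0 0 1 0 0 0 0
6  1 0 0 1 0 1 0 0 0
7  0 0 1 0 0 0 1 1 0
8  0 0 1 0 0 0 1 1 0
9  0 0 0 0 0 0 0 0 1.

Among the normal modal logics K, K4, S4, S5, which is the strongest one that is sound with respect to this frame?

S5

Transitive (axiom 4): yes — every two-step S-path is closed by a direct edge.
Reflexive (axiom T): yes — every world is S-related to itself.
Euclidean (axiom 5): yes — any two successors of a common world are S-related.
So F validates K, K4, S4, S5. The strongest is S5.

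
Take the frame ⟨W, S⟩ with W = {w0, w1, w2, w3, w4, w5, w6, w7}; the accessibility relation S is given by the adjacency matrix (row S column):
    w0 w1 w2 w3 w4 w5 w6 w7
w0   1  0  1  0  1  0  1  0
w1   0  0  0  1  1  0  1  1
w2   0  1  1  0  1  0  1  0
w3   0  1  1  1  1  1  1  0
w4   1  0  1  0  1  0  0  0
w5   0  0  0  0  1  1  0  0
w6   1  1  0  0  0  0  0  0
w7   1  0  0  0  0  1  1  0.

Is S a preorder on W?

Reflexive: no — w1 is not related to itself.
Transitive: no — w0 S w2 and w2 S w1, but not w0 S w1.
So S is not a preorder.

No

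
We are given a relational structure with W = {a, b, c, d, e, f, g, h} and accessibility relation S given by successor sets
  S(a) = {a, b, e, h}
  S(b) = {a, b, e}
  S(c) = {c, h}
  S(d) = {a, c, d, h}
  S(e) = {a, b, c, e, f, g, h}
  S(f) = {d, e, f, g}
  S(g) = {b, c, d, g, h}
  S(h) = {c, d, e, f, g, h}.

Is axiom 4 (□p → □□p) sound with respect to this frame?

No

Axiom 4 corresponds to the accessibility relation being transitive.
Transitive: no — a S e and e S c, but not a S c.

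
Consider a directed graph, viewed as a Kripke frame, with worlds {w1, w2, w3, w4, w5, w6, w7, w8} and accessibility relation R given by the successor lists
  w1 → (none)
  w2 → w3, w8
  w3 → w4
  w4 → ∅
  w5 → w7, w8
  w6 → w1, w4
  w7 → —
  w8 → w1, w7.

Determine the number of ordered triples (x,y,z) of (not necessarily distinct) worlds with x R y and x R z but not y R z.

Enumerating: (w2,w3,w3), (w2,w3,w8), (w2,w8,w3), (w2,w8,w8), (w3,w4,w4), (w5,w7,w7), (w5,w7,w8), (w5,w8,w8), (w6,w1,w1), (w6,w1,w4), (w6,w4,w1), (w6,w4,w4), (w8,w1,w1), (w8,w1,w7), (w8,w7,w1), (w8,w7,w7).

16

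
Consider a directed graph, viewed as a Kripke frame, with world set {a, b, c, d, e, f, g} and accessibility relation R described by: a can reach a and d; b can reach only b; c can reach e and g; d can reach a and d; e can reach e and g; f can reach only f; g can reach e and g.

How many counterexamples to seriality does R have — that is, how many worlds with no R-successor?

R is serial; there are no such worlds.

0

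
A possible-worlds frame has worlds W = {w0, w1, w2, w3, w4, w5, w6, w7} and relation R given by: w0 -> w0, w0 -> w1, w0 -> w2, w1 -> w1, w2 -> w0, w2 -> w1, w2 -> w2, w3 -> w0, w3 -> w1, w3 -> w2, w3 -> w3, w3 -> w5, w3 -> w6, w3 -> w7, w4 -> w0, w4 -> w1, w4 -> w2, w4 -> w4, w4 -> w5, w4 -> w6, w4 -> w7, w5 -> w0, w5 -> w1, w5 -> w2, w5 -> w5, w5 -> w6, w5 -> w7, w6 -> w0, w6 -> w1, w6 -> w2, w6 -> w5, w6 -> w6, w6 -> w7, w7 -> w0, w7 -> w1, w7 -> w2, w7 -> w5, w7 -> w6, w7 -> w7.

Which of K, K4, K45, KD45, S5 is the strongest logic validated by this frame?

K4

Transitive (axiom 4): yes — every two-step R-path is closed by a direct edge.
Euclidean (axiom 5): no — w0 R w1 and w0 R w2, but not w1 R w2.
Serial (axiom D): yes — every world has a successor (e.g. w0 R w0).
Reflexive (axiom T): yes — every world is R-related to itself.
So F validates K, K4; K45 would additionally require R to be Euclidean. The strongest is K4.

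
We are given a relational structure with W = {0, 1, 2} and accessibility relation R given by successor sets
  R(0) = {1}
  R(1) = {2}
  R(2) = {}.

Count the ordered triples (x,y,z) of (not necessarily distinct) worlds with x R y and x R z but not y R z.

Enumerating: (0,1,1), (1,2,2).

2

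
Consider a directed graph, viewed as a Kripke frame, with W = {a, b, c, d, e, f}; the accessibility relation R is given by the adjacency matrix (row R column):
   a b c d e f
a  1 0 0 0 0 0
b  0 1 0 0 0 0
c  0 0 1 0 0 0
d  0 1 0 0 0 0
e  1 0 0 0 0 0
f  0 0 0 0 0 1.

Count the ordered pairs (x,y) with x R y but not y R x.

2

Enumerating: (d,b), (e,a).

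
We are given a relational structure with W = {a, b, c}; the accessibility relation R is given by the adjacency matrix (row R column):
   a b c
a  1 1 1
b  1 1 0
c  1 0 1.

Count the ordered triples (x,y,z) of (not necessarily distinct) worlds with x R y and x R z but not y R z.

Enumerating: (a,b,c), (a,c,b).

2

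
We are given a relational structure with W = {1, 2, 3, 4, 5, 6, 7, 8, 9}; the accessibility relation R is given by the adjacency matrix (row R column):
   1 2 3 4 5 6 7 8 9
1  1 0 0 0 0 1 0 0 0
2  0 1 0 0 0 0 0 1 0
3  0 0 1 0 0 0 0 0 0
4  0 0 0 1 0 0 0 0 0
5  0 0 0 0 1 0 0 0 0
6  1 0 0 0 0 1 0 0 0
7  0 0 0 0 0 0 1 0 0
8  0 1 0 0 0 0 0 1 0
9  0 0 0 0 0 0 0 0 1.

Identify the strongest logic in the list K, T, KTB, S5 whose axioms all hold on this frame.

S5

Reflexive (axiom T): yes — every world is R-related to itself.
Symmetric (axiom B): yes — every pair in R has its reverse in R.
Euclidean (axiom 5): yes — any two successors of a common world are R-related.
So F validates K, T, KTB, S5. The strongest is S5.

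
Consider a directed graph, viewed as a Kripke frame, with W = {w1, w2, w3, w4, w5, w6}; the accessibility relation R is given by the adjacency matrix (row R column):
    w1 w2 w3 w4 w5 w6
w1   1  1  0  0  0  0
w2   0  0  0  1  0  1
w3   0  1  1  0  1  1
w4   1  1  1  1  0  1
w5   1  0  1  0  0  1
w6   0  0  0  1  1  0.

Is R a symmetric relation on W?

Symmetric: no — w1 R w2 but not w2 R w1.

No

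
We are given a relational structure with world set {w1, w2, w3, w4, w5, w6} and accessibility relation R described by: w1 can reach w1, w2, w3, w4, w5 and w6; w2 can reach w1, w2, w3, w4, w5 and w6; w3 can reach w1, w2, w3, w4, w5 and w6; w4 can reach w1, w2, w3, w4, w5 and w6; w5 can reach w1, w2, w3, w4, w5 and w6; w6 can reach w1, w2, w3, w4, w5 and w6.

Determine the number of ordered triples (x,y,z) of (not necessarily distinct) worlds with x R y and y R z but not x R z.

R is transitive; there are no such tuples.

0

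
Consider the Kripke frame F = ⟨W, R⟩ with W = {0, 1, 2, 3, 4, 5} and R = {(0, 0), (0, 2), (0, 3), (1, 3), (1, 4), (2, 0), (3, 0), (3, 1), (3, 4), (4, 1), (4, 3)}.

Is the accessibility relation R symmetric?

Symmetric: yes — every pair in R has its reverse in R.

Yes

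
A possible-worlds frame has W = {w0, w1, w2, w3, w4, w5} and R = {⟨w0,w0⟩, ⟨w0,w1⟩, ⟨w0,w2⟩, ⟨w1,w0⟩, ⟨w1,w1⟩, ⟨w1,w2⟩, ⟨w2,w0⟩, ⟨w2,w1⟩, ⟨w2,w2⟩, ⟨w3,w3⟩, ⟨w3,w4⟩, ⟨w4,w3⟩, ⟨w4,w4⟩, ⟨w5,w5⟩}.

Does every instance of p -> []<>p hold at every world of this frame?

By correspondence theory, B is valid on a frame iff R is symmetric.
Symmetric: yes — every pair in R has its reverse in R.

Yes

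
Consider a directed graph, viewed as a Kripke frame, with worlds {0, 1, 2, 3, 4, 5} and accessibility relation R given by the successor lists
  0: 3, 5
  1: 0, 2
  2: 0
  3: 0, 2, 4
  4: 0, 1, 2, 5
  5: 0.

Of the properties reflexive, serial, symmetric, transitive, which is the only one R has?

serial

Reflexive: no — 0 is not related to itself.
Serial: yes — every world has a successor (e.g. 0 R 3).
Symmetric: no — 1 R 0 but not 0 R 1.
Transitive: no — 0 R 3 and 3 R 2, but not 0 R 2.
Only serial holds.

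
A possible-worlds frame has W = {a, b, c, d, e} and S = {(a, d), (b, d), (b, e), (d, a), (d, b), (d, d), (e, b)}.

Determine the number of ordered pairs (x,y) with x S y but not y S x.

S is symmetric; there are no such tuples.

0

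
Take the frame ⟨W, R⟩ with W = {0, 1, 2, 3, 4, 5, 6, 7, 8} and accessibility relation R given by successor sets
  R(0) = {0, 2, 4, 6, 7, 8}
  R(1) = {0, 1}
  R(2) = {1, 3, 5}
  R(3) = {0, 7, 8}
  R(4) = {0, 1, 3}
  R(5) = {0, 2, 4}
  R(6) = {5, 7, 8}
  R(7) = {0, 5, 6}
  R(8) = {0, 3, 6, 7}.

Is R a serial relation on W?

Serial: yes — every world has a successor (e.g. 0 R 0).

Yes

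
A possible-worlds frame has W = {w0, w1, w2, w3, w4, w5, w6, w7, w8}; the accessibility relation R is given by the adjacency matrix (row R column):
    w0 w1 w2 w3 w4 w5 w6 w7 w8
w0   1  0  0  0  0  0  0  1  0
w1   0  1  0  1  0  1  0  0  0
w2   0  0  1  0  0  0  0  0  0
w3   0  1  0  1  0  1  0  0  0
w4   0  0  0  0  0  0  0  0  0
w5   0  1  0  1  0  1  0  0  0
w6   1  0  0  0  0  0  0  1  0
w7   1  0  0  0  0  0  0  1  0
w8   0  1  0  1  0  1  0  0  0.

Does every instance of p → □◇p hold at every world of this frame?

No

Axiom B corresponds to the accessibility relation being symmetric.
Symmetric: no — w6 R w0 but not w0 R w6.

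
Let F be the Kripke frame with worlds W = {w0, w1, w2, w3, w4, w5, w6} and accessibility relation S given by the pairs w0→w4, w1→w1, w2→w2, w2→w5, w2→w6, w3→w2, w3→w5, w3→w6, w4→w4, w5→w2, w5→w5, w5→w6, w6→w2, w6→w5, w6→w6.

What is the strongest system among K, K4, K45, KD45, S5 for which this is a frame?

Transitive (axiom 4): yes — every two-step S-path is closed by a direct edge.
Euclidean (axiom 5): yes — any two successors of a common world are S-related.
Serial (axiom D): yes — every world has a successor (e.g. w0 S w4).
Reflexive (axiom T): no — w0 is not related to itself.
So F validates K, K4, K45, KD45; S5 would additionally require S to be reflexive. The strongest is KD45.

KD45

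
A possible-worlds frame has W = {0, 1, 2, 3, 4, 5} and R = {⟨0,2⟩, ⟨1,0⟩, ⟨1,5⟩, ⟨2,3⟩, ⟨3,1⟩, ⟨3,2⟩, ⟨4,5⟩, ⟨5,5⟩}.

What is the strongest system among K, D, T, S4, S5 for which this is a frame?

D

Serial (axiom D): yes — every world has a successor (e.g. 0 R 2).
Reflexive (axiom T): no — 0 is not related to itself.
Transitive (axiom 4): no — 0 R 2 and 2 R 3, but not 0 R 3.
Euclidean (axiom 5): no — 1 R 0 and 1 R 5, but not 0 R 5.
So F validates K, D; T would additionally require R to be reflexive. The strongest is D.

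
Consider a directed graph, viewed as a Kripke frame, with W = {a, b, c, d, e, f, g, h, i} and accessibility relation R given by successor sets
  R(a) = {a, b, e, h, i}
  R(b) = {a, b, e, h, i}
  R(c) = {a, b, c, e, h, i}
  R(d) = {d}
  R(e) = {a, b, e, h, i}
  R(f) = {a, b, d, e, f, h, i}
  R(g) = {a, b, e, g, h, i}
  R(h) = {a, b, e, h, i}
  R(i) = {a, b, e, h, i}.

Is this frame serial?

Yes

Serial: yes — every world has a successor (e.g. a R a).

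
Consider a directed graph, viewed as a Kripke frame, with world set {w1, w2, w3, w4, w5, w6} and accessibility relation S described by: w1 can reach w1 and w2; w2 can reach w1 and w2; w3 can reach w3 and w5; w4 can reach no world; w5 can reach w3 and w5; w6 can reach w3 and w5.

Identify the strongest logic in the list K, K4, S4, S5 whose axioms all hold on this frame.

Transitive (axiom 4): yes — every two-step S-path is closed by a direct edge.
Reflexive (axiom T): no — w4 is not related to itself.
Euclidean (axiom 5): yes — any two successors of a common world are S-related.
So F validates K, K4; S4 would additionally require S to be reflexive. The strongest is K4.

K4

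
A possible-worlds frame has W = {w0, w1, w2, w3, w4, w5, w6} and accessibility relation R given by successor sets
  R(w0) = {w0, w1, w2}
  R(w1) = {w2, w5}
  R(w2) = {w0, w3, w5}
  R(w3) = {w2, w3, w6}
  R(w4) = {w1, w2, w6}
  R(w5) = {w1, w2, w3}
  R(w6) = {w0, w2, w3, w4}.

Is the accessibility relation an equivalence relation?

Reflexive: no — w1 is not related to itself.
Symmetric: no — w0 R w1 but not w1 R w0.
Transitive: no — w0 R w1 and w1 R w5, but not w0 R w5.
So R is not an equivalence relation.

No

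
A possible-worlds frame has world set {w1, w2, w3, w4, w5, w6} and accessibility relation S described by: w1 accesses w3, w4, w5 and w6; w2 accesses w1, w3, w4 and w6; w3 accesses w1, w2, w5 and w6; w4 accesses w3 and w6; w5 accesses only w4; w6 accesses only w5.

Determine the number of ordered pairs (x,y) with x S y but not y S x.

Enumerating: (w1,w4), (w1,w5), (w1,w6), (w2,w1), (w2,w4), (w2,w6), (w3,w5), (w3,w6), (w4,w3), (w4,w6), (w5,w4), (w6,w5).

12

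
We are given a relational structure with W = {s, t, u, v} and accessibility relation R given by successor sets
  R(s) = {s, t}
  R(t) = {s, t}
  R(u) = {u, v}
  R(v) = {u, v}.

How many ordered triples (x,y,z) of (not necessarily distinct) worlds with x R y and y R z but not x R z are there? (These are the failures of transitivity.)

0

R is transitive; there are no such tuples.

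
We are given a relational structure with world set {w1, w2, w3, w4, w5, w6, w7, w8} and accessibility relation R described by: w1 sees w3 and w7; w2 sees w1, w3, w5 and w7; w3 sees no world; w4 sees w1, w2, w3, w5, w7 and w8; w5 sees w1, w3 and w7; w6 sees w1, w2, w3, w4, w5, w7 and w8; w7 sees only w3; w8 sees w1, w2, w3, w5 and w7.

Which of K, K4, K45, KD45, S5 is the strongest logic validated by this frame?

Transitive (axiom 4): yes — every two-step R-path is closed by a direct edge.
Euclidean (axiom 5): no — w1 R w3 and w1 R w7, but not w3 R w7.
Serial (axiom D): no — w3 has no R-successor.
Reflexive (axiom T): no — w1 is not related to itself.
So F validates K, K4; K45 would additionally require R to be Euclidean. The strongest is K4.

K4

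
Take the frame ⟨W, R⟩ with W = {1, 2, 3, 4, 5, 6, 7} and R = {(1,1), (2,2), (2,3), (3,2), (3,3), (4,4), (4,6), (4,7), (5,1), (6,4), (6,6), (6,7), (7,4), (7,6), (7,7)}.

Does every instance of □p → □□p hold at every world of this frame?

The schema 4 characterises exactly the transitive frames.
Transitive: yes — every two-step R-path is closed by a direct edge.

Yes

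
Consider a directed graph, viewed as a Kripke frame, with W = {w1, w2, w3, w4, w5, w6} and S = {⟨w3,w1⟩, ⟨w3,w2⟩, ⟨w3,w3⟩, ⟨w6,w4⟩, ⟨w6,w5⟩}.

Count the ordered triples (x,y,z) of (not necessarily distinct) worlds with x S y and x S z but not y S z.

10

Enumerating: (w3,w1,w1), (w3,w1,w2), (w3,w1,w3), (w3,w2,w1), (w3,w2,w2), (w3,w2,w3), (w6,w4,w4), (w6,w4,w5), (w6,w5,w4), (w6,w5,w5).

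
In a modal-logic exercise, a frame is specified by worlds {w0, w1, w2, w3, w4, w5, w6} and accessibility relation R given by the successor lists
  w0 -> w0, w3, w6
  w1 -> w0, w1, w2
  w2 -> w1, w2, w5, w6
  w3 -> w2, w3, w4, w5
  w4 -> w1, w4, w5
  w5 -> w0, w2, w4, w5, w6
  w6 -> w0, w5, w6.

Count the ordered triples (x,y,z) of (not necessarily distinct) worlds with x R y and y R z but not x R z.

Enumerating: (w0,w3,w2), (w0,w3,w4), (w0,w3,w5), (w0,w6,w5), (w1,w0,w3), (w1,w0,w6), (w1,w2,w5), (w1,w2,w6), (w2,w1,w0), (w2,w5,w0), (w2,w5,w4), (w2,w6,w0), … and 16 more.
Total: 28.

28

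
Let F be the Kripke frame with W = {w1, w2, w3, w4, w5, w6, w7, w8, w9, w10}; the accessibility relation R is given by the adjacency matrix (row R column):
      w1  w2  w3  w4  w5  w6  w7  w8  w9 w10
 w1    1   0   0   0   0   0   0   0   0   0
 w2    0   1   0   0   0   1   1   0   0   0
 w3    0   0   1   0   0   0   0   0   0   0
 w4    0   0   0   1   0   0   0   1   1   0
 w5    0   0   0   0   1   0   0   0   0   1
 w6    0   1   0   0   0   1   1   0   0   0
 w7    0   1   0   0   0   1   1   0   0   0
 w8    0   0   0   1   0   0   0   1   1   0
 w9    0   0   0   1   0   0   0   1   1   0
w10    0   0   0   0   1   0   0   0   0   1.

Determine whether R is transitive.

Yes

Transitive: yes — every two-step R-path is closed by a direct edge.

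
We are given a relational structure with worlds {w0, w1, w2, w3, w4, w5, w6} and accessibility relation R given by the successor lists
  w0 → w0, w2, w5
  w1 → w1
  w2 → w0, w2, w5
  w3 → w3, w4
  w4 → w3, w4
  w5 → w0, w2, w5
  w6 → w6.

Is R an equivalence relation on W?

Yes

Reflexive: yes — every world is R-related to itself.
Symmetric: yes — every pair in R has its reverse in R.
Transitive: yes — every two-step R-path is closed by a direct edge.
So R is an equivalence relation.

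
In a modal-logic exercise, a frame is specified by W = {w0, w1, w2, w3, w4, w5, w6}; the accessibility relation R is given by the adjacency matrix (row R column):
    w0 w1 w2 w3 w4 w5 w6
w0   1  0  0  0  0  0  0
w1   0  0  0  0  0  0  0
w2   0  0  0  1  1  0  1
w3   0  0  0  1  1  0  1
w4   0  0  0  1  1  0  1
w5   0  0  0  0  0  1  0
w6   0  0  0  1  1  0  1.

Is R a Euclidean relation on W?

Yes

Euclidean: yes — any two successors of a common world are R-related.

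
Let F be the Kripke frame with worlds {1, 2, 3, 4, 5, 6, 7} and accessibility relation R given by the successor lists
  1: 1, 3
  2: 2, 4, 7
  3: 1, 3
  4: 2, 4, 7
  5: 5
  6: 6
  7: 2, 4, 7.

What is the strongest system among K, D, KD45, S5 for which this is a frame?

S5

Serial (axiom D): yes — every world has a successor (e.g. 1 R 1).
Euclidean (axiom 5): yes — any two successors of a common world are R-related.
Transitive (axiom 4): yes — every two-step R-path is closed by a direct edge.
Reflexive (axiom T): yes — every world is R-related to itself.
So F validates K, D, KD45, S5. The strongest is S5.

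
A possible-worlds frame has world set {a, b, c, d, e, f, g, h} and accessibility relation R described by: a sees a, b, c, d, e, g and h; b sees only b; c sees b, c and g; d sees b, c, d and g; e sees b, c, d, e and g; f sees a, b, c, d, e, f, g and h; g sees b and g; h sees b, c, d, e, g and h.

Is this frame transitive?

Transitive: yes — every two-step R-path is closed by a direct edge.

Yes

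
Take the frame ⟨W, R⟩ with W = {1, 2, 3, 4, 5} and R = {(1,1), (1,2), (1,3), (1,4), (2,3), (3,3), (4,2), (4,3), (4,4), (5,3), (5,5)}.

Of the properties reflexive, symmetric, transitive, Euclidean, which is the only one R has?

transitive

Reflexive: no — 2 is not related to itself.
Symmetric: no — 1 R 2 but not 2 R 1.
Transitive: yes — every two-step R-path is closed by a direct edge.
Euclidean: no — 1 R 2 and 1 R 4, but not 2 R 4.
Only transitive holds.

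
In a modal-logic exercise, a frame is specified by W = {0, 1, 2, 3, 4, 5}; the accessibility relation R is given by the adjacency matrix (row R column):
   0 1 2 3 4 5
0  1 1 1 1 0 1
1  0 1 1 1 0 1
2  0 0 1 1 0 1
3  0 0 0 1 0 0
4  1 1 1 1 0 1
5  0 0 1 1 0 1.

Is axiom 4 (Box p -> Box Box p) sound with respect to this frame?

Yes

By correspondence theory, 4 is valid on a frame iff R is transitive.
Transitive: yes — every two-step R-path is closed by a direct edge.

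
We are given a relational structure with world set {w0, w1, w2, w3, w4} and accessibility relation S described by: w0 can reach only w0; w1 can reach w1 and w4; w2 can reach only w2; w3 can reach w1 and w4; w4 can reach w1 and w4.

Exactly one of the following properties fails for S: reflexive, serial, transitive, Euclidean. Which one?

reflexive

Reflexive: no — w3 is not related to itself.
Serial: yes — every world has a successor (e.g. w0 S w0).
Transitive: yes — every two-step S-path is closed by a direct edge.
Euclidean: yes — any two successors of a common world are S-related.
Only reflexive fails.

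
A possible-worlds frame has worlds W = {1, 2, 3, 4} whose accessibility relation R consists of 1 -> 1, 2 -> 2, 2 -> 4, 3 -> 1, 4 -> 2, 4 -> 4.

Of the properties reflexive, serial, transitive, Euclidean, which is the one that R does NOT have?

reflexive

Reflexive: no — 3 is not related to itself.
Serial: yes — every world has a successor (e.g. 1 R 1).
Transitive: yes — every two-step R-path is closed by a direct edge.
Euclidean: yes — any two successors of a common world are R-related.
Only reflexive fails.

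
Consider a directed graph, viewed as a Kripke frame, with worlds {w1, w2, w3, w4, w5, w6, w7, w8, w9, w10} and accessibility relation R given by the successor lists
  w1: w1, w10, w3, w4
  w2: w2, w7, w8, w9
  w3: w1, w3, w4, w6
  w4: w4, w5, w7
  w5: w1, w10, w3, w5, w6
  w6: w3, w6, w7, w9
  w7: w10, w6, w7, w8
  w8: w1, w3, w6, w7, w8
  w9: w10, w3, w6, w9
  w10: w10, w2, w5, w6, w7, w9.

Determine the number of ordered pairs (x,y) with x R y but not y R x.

Enumerating: (w1,w10), (w1,w4), (w10,w2), (w10,w6), (w2,w7), (w2,w8), (w2,w9), (w3,w4), (w4,w5), (w4,w7), (w5,w1), (w5,w3), (w5,w6), (w8,w1), (w8,w3), (w8,w6), (w9,w3).

17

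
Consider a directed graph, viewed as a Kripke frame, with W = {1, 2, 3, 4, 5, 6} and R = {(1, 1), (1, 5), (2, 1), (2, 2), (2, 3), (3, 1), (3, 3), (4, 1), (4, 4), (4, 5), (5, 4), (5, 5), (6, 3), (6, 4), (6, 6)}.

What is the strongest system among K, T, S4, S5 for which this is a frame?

T

Reflexive (axiom T): yes — every world is R-related to itself.
Transitive (axiom 4): no — 1 R 5 and 5 R 4, but not 1 R 4.
Euclidean (axiom 5): no — 2 R 1 and 2 R 3, but not 1 R 3.
So F validates K, T; S4 would additionally require R to be transitive. The strongest is T.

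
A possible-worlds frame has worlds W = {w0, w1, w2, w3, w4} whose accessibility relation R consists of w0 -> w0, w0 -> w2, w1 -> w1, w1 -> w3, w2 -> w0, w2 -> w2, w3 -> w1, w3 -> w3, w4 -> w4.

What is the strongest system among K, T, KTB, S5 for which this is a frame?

Reflexive (axiom T): yes — every world is R-related to itself.
Symmetric (axiom B): yes — every pair in R has its reverse in R.
Euclidean (axiom 5): yes — any two successors of a common world are R-related.
So F validates K, T, KTB, S5. The strongest is S5.

S5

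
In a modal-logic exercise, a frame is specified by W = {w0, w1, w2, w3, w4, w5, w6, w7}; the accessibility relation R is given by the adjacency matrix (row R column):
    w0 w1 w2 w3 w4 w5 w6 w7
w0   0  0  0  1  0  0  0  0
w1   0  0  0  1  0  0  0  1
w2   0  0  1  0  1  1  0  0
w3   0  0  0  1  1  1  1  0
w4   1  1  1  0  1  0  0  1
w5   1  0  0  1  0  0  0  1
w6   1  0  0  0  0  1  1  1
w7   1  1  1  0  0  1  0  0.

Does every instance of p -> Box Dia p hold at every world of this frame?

By correspondence theory, B is valid on a frame iff R is symmetric.
Symmetric: no — w0 R w3 but not w3 R w0.

No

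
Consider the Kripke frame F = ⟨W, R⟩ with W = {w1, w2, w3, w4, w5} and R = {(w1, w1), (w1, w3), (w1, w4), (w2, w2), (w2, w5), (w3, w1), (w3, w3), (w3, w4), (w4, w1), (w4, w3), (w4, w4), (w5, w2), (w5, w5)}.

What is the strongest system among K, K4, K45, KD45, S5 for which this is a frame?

Transitive (axiom 4): yes — every two-step R-path is closed by a direct edge.
Euclidean (axiom 5): yes — any two successors of a common world are R-related.
Serial (axiom D): yes — every world has a successor (e.g. w1 R w1).
Reflexive (axiom T): yes — every world is R-related to itself.
So F validates K, K4, K45, KD45, S5. The strongest is S5.

S5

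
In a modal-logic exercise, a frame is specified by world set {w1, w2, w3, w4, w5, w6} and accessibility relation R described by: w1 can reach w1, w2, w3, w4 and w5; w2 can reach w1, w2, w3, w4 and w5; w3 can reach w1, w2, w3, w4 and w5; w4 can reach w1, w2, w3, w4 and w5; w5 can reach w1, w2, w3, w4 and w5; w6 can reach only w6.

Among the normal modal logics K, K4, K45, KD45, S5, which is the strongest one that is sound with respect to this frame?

Transitive (axiom 4): yes — every two-step R-path is closed by a direct edge.
Euclidean (axiom 5): yes — any two successors of a common world are R-related.
Serial (axiom D): yes — every world has a successor (e.g. w1 R w1).
Reflexive (axiom T): yes — every world is R-related to itself.
So F validates K, K4, K45, KD45, S5. The strongest is S5.

S5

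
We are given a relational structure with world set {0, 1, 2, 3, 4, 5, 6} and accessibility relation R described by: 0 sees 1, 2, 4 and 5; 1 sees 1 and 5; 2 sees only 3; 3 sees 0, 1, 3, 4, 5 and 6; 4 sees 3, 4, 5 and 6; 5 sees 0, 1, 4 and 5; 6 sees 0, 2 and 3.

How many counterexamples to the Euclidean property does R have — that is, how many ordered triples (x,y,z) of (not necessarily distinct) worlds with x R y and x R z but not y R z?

Enumerating: (0,1,2), (0,1,4), (0,2,1), (0,2,2), (0,2,4), (0,2,5), (0,4,1), (0,4,2), (0,5,2), (3,0,0), (3,0,3), (3,0,6), … and 27 more.
Total: 39.

39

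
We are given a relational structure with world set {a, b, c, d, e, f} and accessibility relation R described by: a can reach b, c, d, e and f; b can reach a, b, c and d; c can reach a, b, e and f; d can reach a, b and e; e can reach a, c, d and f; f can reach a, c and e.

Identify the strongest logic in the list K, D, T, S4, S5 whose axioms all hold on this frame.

D

Serial (axiom D): yes — every world has a successor (e.g. a R b).
Reflexive (axiom T): no — a is not related to itself.
Transitive (axiom 4): no — b R a and a R e, but not b R e.
Euclidean (axiom 5): no — a R b and a R e, but not b R e.
So F validates K, D; T would additionally require R to be reflexive. The strongest is D.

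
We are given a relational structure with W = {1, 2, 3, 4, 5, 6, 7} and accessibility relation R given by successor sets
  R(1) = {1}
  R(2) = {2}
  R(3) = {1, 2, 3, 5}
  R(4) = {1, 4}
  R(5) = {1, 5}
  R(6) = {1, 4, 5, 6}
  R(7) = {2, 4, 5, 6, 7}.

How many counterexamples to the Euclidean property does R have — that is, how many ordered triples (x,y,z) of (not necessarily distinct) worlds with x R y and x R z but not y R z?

31

Enumerating: (3,1,2), (3,1,3), (3,1,5), (3,2,1), (3,2,3), (3,2,5), (3,5,2), (3,5,3), (4,1,4), (5,1,5), (6,1,4), (6,1,5), … and 19 more.
Total: 31.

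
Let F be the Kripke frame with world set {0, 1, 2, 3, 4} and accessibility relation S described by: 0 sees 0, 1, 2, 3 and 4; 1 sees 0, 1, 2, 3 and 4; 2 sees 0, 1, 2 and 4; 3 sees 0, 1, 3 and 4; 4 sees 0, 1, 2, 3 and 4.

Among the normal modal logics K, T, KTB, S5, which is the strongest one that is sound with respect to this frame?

Reflexive (axiom T): yes — every world is S-related to itself.
Symmetric (axiom B): yes — every pair in S has its reverse in S.
Euclidean (axiom 5): no — 0 S 2 and 0 S 3, but not 2 S 3.
So F validates K, T, KTB; S5 would additionally require S to be Euclidean. The strongest is KTB.

KTB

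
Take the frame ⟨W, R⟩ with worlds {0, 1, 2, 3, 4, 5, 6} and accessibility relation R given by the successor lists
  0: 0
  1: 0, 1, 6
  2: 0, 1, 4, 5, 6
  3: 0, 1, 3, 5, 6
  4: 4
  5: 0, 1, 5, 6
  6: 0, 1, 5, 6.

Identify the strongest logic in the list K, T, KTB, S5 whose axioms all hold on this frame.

K

Reflexive (axiom T): no — 2 is not related to itself.
Symmetric (axiom B): no — 1 R 0 but not 0 R 1.
Euclidean (axiom 5): no — 1 R 0 and 1 R 6, but not 0 R 6.
So F validates K; T would additionally require R to be reflexive. The strongest is K.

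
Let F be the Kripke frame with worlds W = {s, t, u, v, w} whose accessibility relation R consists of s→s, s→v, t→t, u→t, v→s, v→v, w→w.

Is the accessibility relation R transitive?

Yes

Transitive: yes — every two-step R-path is closed by a direct edge.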